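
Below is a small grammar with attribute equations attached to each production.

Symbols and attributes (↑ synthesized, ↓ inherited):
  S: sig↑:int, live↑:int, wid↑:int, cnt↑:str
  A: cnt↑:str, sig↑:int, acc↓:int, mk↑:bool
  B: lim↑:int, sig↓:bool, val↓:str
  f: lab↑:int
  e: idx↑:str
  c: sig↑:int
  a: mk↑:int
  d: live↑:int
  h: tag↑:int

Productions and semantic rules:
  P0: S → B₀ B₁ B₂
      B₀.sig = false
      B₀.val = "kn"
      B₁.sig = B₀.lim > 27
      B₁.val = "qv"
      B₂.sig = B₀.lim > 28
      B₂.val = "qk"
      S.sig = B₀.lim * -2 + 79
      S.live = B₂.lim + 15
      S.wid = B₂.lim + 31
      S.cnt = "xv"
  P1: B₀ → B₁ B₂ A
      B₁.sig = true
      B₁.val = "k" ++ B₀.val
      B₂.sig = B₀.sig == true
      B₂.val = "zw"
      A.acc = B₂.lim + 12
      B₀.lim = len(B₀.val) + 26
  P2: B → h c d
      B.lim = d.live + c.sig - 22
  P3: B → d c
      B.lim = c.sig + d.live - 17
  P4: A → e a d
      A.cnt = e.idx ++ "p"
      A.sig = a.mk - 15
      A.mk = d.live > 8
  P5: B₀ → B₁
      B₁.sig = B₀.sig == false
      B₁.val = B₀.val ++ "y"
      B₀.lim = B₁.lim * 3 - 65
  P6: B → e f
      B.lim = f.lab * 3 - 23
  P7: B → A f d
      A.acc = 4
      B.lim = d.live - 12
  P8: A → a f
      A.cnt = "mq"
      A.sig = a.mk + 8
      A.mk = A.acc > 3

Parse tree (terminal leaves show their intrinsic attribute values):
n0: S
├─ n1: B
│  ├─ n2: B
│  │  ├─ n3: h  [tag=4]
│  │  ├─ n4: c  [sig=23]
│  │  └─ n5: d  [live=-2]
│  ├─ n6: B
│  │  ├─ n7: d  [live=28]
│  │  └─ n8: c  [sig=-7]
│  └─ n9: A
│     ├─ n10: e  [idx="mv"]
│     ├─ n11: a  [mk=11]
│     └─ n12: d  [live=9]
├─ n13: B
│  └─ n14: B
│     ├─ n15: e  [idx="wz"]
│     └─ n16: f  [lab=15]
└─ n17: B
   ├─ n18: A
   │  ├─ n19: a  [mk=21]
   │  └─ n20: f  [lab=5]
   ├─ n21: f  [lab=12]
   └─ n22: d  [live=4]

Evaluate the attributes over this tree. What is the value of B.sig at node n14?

false

1. n1.sig = false  [false]
2. n1.val = "kn"  ["kn"]
3. n2.sig = true  [true]
4. n2.val = "kkn"  ["k" ++ B₀.val]
5. n3.tag = 4  [terminal]
6. n4.sig = 23  [terminal]
7. n5.live = -2  [terminal]
8. n2.lim = -1  [d.live + c.sig - 22]
9. n6.sig = false  [B₀.sig == true]
10. n6.val = "zw"  ["zw"]
11. n7.live = 28  [terminal]
12. n8.sig = -7  [terminal]
13. n6.lim = 4  [c.sig + d.live - 17]
14. n9.acc = 16  [B₂.lim + 12]
15. n10.idx = "mv"  [terminal]
16. n11.mk = 11  [terminal]
17. n12.live = 9  [terminal]
18. n9.cnt = "mvp"  [e.idx ++ "p"]
19. n9.sig = -4  [a.mk - 15]
20. n9.mk = true  [d.live > 8]
21. n1.lim = 28  [len(B₀.val) + 26]
22. n13.sig = true  [B₀.lim > 27]
23. n13.val = "qv"  ["qv"]
24. n14.sig = false  [B₀.sig == false]
25. n14.val = "qvy"  [B₀.val ++ "y"]
26. n15.idx = "wz"  [terminal]
27. n16.lab = 15  [terminal]
28. n14.lim = 22  [f.lab * 3 - 23]
29. n13.lim = 1  [B₁.lim * 3 - 65]
30. n17.sig = false  [B₀.lim > 28]
31. n17.val = "qk"  ["qk"]
32. n18.acc = 4  [4]
33. n19.mk = 21  [terminal]
34. n20.lab = 5  [terminal]
35. n18.cnt = "mq"  ["mq"]
36. n18.sig = 29  [a.mk + 8]
37. n18.mk = true  [A.acc > 3]
38. n21.lab = 12  [terminal]
39. n22.live = 4  [terminal]
40. n17.lim = -8  [d.live - 12]
41. n0.sig = 23  [B₀.lim * -2 + 79]
42. n0.live = 7  [B₂.lim + 15]
43. n0.wid = 23  [B₂.lim + 31]
44. n0.cnt = "xv"  ["xv"]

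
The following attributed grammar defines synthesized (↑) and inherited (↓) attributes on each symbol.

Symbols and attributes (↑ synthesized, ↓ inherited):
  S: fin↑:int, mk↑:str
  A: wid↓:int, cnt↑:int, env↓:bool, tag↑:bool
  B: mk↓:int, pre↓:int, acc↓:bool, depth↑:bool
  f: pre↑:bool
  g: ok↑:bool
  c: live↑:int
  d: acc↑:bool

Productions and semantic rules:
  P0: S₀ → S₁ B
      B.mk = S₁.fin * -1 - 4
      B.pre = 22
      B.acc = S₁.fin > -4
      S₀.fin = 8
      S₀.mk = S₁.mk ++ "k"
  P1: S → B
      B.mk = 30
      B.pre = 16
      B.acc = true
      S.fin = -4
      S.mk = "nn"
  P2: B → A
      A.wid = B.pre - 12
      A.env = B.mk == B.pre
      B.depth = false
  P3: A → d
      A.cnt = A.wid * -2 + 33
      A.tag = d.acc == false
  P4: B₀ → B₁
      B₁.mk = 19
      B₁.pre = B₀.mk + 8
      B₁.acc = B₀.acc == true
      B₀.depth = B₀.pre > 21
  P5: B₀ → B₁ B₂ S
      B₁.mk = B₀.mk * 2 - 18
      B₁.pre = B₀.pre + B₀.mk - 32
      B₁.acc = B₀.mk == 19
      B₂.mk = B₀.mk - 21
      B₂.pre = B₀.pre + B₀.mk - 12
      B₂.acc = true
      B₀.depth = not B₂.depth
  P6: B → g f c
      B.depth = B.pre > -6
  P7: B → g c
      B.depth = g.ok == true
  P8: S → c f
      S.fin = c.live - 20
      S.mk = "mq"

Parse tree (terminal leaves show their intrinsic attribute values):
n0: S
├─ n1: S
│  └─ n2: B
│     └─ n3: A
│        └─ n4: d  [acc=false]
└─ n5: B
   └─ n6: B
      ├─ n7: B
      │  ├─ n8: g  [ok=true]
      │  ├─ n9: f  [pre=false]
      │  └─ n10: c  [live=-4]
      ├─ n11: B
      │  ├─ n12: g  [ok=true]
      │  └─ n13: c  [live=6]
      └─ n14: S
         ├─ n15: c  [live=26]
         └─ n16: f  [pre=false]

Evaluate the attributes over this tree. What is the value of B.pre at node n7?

1. n2.mk = 30  [30]
2. n2.pre = 16  [16]
3. n2.acc = true  [true]
4. n3.wid = 4  [B.pre - 12]
5. n3.env = false  [B.mk == B.pre]
6. n4.acc = false  [terminal]
7. n3.cnt = 25  [A.wid * -2 + 33]
8. n3.tag = true  [d.acc == false]
9. n2.depth = false  [false]
10. n1.fin = -4  [-4]
11. n1.mk = "nn"  ["nn"]
12. n5.mk = 0  [S₁.fin * -1 - 4]
13. n5.pre = 22  [22]
14. n5.acc = false  [S₁.fin > -4]
15. n6.mk = 19  [19]
16. n6.pre = 8  [B₀.mk + 8]
17. n6.acc = false  [B₀.acc == true]
18. n7.mk = 20  [B₀.mk * 2 - 18]
19. n7.pre = -5  [B₀.pre + B₀.mk - 32]
20. n7.acc = true  [B₀.mk == 19]
21. n8.ok = true  [terminal]
22. n9.pre = false  [terminal]
23. n10.live = -4  [terminal]
24. n7.depth = true  [B.pre > -6]
25. n11.mk = -2  [B₀.mk - 21]
26. n11.pre = 15  [B₀.pre + B₀.mk - 12]
27. n11.acc = true  [true]
28. n12.ok = true  [terminal]
29. n13.live = 6  [terminal]
30. n11.depth = true  [g.ok == true]
31. n15.live = 26  [terminal]
32. n16.pre = false  [terminal]
33. n14.fin = 6  [c.live - 20]
34. n14.mk = "mq"  ["mq"]
35. n6.depth = false  [not B₂.depth]
36. n5.depth = true  [B₀.pre > 21]
37. n0.fin = 8  [8]
38. n0.mk = "nnk"  [S₁.mk ++ "k"]

-5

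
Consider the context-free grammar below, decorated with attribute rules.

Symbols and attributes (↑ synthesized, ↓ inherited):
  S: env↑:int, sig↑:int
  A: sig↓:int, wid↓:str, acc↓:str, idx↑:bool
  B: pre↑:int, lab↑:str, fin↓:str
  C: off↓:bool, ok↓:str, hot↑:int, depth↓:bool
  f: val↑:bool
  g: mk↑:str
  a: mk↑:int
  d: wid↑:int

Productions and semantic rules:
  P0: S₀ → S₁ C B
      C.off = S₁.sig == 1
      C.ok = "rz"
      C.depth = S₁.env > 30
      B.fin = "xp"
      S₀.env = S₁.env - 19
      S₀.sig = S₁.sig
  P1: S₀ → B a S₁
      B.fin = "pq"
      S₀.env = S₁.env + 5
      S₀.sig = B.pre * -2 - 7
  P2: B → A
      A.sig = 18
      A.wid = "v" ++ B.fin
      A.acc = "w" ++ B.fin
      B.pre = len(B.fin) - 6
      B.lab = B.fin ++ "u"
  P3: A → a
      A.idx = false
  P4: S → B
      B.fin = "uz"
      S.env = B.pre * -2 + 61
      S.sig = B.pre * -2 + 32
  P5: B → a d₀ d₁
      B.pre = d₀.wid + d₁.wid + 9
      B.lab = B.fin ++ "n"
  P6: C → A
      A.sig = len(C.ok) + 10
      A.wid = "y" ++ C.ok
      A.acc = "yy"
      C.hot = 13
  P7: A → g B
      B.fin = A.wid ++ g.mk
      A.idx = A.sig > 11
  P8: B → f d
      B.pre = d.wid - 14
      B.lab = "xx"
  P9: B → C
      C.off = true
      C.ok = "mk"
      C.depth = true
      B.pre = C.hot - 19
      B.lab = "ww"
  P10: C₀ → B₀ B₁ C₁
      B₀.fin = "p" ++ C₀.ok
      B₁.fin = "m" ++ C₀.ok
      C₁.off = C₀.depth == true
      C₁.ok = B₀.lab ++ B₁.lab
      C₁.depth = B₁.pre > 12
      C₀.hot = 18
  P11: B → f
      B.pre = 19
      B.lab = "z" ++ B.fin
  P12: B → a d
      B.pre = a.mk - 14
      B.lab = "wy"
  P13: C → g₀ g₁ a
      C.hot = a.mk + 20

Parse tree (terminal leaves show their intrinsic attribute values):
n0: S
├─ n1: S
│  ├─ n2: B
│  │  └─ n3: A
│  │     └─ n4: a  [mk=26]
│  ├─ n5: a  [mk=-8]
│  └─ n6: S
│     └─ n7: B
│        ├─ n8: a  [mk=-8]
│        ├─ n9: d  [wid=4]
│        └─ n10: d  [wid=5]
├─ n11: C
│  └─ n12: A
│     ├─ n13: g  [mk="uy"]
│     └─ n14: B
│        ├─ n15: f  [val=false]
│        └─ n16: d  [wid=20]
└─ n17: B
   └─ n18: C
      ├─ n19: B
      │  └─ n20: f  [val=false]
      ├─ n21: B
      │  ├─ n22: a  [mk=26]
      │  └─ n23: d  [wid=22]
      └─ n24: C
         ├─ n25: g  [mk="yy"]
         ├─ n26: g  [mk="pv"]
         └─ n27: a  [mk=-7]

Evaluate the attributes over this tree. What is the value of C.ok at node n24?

"zpmkwy"

1. n2.fin = "pq"  ["pq"]
2. n3.sig = 18  [18]
3. n3.wid = "vpq"  ["v" ++ B.fin]
4. n3.acc = "wpq"  ["w" ++ B.fin]
5. n4.mk = 26  [terminal]
6. n3.idx = false  [false]
7. n2.pre = -4  [len(B.fin) - 6]
8. n2.lab = "pqu"  [B.fin ++ "u"]
9. n5.mk = -8  [terminal]
10. n7.fin = "uz"  ["uz"]
11. n8.mk = -8  [terminal]
12. n9.wid = 4  [terminal]
13. n10.wid = 5  [terminal]
14. n7.pre = 18  [d₀.wid + d₁.wid + 9]
15. n7.lab = "uzn"  [B.fin ++ "n"]
16. n6.env = 25  [B.pre * -2 + 61]
17. n6.sig = -4  [B.pre * -2 + 32]
18. n1.env = 30  [S₁.env + 5]
19. n1.sig = 1  [B.pre * -2 - 7]
20. n11.off = true  [S₁.sig == 1]
21. n11.ok = "rz"  ["rz"]
22. n11.depth = false  [S₁.env > 30]
23. n12.sig = 12  [len(C.ok) + 10]
24. n12.wid = "yrz"  ["y" ++ C.ok]
25. n12.acc = "yy"  ["yy"]
26. n13.mk = "uy"  [terminal]
27. n14.fin = "yrzuy"  [A.wid ++ g.mk]
28. n15.val = false  [terminal]
29. n16.wid = 20  [terminal]
30. n14.pre = 6  [d.wid - 14]
31. n14.lab = "xx"  ["xx"]
32. n12.idx = true  [A.sig > 11]
33. n11.hot = 13  [13]
34. n17.fin = "xp"  ["xp"]
35. n18.off = true  [true]
36. n18.ok = "mk"  ["mk"]
37. n18.depth = true  [true]
38. n19.fin = "pmk"  ["p" ++ C₀.ok]
39. n20.val = false  [terminal]
40. n19.pre = 19  [19]
41. n19.lab = "zpmk"  ["z" ++ B.fin]
42. n21.fin = "mmk"  ["m" ++ C₀.ok]
43. n22.mk = 26  [terminal]
44. n23.wid = 22  [terminal]
45. n21.pre = 12  [a.mk - 14]
46. n21.lab = "wy"  ["wy"]
47. n24.off = true  [C₀.depth == true]
48. n24.ok = "zpmkwy"  [B₀.lab ++ B₁.lab]
49. n24.depth = false  [B₁.pre > 12]
50. n25.mk = "yy"  [terminal]
51. n26.mk = "pv"  [terminal]
52. n27.mk = -7  [terminal]
53. n24.hot = 13  [a.mk + 20]
54. n18.hot = 18  [18]
55. n17.pre = -1  [C.hot - 19]
56. n17.lab = "ww"  ["ww"]
57. n0.env = 11  [S₁.env - 19]
58. n0.sig = 1  [S₁.sig]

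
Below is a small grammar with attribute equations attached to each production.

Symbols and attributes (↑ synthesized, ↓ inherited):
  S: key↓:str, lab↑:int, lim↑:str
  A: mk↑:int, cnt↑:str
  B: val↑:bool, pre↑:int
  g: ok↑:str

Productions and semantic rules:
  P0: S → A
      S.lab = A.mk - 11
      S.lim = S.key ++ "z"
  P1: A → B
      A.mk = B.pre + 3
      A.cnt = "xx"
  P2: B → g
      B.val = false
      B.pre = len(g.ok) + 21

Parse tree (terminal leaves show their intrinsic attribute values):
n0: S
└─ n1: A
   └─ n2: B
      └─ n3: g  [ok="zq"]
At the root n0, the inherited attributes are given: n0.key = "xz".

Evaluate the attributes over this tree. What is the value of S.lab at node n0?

1. n0.key = "xz"  [given at root]
2. n3.ok = "zq"  [terminal]
3. n2.val = false  [false]
4. n2.pre = 23  [len(g.ok) + 21]
5. n1.mk = 26  [B.pre + 3]
6. n1.cnt = "xx"  ["xx"]
7. n0.lab = 15  [A.mk - 11]
8. n0.lim = "xzz"  [S.key ++ "z"]

15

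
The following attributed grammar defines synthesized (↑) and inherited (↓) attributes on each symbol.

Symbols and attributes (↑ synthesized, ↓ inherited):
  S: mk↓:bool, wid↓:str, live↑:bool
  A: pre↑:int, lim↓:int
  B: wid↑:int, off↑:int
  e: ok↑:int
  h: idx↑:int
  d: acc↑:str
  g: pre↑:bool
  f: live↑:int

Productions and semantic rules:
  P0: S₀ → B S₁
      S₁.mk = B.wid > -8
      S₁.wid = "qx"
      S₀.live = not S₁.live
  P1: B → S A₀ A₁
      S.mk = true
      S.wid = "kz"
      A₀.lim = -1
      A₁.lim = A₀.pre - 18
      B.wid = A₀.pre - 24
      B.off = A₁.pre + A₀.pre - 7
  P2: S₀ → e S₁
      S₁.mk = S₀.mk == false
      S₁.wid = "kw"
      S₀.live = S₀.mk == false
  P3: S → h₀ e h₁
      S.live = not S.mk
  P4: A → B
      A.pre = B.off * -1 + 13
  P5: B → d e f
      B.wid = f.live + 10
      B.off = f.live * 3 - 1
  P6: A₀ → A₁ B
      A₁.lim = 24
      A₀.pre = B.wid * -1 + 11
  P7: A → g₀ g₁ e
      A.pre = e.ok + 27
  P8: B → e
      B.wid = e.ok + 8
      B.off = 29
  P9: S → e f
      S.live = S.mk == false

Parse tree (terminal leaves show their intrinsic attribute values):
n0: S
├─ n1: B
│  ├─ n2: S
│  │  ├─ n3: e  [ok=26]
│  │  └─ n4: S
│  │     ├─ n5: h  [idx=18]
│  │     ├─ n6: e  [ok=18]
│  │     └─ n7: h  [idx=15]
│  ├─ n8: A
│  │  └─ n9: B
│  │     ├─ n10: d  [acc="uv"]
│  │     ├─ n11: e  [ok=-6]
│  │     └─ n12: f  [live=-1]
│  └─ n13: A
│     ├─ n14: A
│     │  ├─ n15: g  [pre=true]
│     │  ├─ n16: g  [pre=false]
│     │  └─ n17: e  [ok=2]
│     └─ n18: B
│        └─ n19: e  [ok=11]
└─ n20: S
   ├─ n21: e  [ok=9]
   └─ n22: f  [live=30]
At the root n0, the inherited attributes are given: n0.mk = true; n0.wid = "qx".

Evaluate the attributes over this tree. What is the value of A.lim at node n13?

1. n0.mk = true  [given at root]
2. n0.wid = "qx"  [given at root]
3. n2.mk = true  [true]
4. n2.wid = "kz"  ["kz"]
5. n3.ok = 26  [terminal]
6. n4.mk = false  [S₀.mk == false]
7. n4.wid = "kw"  ["kw"]
8. n5.idx = 18  [terminal]
9. n6.ok = 18  [terminal]
10. n7.idx = 15  [terminal]
11. n4.live = true  [not S.mk]
12. n2.live = false  [S₀.mk == false]
13. n8.lim = -1  [-1]
14. n10.acc = "uv"  [terminal]
15. n11.ok = -6  [terminal]
16. n12.live = -1  [terminal]
17. n9.wid = 9  [f.live + 10]
18. n9.off = -4  [f.live * 3 - 1]
19. n8.pre = 17  [B.off * -1 + 13]
20. n13.lim = -1  [A₀.pre - 18]
21. n14.lim = 24  [24]
22. n15.pre = true  [terminal]
23. n16.pre = false  [terminal]
24. n17.ok = 2  [terminal]
25. n14.pre = 29  [e.ok + 27]
26. n19.ok = 11  [terminal]
27. n18.wid = 19  [e.ok + 8]
28. n18.off = 29  [29]
29. n13.pre = -8  [B.wid * -1 + 11]
30. n1.wid = -7  [A₀.pre - 24]
31. n1.off = 2  [A₁.pre + A₀.pre - 7]
32. n20.mk = true  [B.wid > -8]
33. n20.wid = "qx"  ["qx"]
34. n21.ok = 9  [terminal]
35. n22.live = 30  [terminal]
36. n20.live = false  [S.mk == false]
37. n0.live = true  [not S₁.live]

-1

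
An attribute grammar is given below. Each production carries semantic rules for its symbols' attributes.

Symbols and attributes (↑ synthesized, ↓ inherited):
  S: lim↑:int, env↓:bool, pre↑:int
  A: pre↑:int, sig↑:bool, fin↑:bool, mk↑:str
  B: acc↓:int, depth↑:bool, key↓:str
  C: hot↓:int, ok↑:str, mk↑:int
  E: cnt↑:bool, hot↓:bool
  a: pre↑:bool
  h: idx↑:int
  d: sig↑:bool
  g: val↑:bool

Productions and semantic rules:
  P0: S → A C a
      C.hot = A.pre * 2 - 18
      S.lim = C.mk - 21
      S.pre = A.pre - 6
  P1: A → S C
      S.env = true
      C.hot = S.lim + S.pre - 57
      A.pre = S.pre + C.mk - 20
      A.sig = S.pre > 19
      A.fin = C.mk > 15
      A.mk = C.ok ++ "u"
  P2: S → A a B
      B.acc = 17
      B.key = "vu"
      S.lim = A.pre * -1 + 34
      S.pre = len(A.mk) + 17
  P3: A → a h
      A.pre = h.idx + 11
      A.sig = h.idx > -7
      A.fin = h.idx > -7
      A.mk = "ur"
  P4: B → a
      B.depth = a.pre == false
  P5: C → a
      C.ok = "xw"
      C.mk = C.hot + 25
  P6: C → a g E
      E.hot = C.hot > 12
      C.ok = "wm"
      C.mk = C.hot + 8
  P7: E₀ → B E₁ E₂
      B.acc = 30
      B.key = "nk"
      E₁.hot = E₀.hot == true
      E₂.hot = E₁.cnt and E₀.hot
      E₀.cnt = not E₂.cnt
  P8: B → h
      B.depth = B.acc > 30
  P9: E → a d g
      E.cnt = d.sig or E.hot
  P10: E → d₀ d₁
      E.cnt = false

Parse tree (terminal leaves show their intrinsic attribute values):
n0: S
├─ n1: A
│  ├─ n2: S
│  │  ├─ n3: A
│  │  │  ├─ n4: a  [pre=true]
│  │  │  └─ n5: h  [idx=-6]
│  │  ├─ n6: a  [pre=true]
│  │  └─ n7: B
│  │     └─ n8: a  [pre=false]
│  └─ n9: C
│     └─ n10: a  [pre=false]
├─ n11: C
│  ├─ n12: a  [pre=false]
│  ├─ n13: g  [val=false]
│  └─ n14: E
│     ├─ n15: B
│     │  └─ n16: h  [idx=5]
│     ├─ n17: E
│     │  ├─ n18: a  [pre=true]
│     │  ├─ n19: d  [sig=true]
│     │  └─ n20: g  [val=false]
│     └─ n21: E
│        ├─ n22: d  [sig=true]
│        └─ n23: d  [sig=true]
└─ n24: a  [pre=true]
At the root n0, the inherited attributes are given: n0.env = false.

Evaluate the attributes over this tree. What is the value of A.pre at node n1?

1. n0.env = false  [given at root]
2. n2.env = true  [true]
3. n4.pre = true  [terminal]
4. n5.idx = -6  [terminal]
5. n3.pre = 5  [h.idx + 11]
6. n3.sig = true  [h.idx > -7]
7. n3.fin = true  [h.idx > -7]
8. n3.mk = "ur"  ["ur"]
9. n6.pre = true  [terminal]
10. n7.acc = 17  [17]
11. n7.key = "vu"  ["vu"]
12. n8.pre = false  [terminal]
13. n7.depth = true  [a.pre == false]
14. n2.lim = 29  [A.pre * -1 + 34]
15. n2.pre = 19  [len(A.mk) + 17]
16. n9.hot = -9  [S.lim + S.pre - 57]
17. n10.pre = false  [terminal]
18. n9.ok = "xw"  ["xw"]
19. n9.mk = 16  [C.hot + 25]
20. n1.pre = 15  [S.pre + C.mk - 20]
21. n1.sig = false  [S.pre > 19]
22. n1.fin = true  [C.mk > 15]
23. n1.mk = "xwu"  [C.ok ++ "u"]
24. n11.hot = 12  [A.pre * 2 - 18]
25. n12.pre = false  [terminal]
26. n13.val = false  [terminal]
27. n14.hot = false  [C.hot > 12]
28. n15.acc = 30  [30]
29. n15.key = "nk"  ["nk"]
30. n16.idx = 5  [terminal]
31. n15.depth = false  [B.acc > 30]
32. n17.hot = false  [E₀.hot == true]
33. n18.pre = true  [terminal]
34. n19.sig = true  [terminal]
35. n20.val = false  [terminal]
36. n17.cnt = true  [d.sig or E.hot]
37. n21.hot = false  [E₁.cnt and E₀.hot]
38. n22.sig = true  [terminal]
39. n23.sig = true  [terminal]
40. n21.cnt = false  [false]
41. n14.cnt = true  [not E₂.cnt]
42. n11.ok = "wm"  ["wm"]
43. n11.mk = 20  [C.hot + 8]
44. n24.pre = true  [terminal]
45. n0.lim = -1  [C.mk - 21]
46. n0.pre = 9  [A.pre - 6]

15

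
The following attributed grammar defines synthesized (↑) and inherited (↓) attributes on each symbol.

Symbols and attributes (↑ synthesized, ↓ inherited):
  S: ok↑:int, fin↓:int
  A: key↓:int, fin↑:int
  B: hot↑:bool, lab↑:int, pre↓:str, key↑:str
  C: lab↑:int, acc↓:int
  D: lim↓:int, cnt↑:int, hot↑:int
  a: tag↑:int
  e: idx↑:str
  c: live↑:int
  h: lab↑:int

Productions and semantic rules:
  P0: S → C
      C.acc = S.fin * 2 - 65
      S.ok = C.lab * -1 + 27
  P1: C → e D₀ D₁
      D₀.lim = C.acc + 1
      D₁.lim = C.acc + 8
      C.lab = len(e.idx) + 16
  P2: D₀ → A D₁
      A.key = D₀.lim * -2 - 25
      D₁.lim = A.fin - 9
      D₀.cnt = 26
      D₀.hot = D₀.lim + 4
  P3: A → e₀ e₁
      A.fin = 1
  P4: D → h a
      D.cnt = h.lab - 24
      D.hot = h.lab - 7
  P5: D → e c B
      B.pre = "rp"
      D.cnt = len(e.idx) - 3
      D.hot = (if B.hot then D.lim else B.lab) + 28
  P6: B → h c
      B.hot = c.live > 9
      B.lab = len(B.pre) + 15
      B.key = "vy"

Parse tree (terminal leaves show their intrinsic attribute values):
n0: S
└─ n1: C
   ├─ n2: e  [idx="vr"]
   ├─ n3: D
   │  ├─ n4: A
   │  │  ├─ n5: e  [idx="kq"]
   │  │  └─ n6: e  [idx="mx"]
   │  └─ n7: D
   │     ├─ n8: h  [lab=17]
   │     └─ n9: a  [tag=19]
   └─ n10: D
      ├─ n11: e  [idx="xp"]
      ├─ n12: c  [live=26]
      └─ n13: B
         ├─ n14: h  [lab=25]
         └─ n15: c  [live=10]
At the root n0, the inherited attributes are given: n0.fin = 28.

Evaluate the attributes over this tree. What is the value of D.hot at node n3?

-4

1. n0.fin = 28  [given at root]
2. n1.acc = -9  [S.fin * 2 - 65]
3. n2.idx = "vr"  [terminal]
4. n3.lim = -8  [C.acc + 1]
5. n4.key = -9  [D₀.lim * -2 - 25]
6. n5.idx = "kq"  [terminal]
7. n6.idx = "mx"  [terminal]
8. n4.fin = 1  [1]
9. n7.lim = -8  [A.fin - 9]
10. n8.lab = 17  [terminal]
11. n9.tag = 19  [terminal]
12. n7.cnt = -7  [h.lab - 24]
13. n7.hot = 10  [h.lab - 7]
14. n3.cnt = 26  [26]
15. n3.hot = -4  [D₀.lim + 4]
16. n10.lim = -1  [C.acc + 8]
17. n11.idx = "xp"  [terminal]
18. n12.live = 26  [terminal]
19. n13.pre = "rp"  ["rp"]
20. n14.lab = 25  [terminal]
21. n15.live = 10  [terminal]
22. n13.hot = true  [c.live > 9]
23. n13.lab = 17  [len(B.pre) + 15]
24. n13.key = "vy"  ["vy"]
25. n10.cnt = -1  [len(e.idx) - 3]
26. n10.hot = 27  [(if B.hot then D.lim else B.lab) + 28]
27. n1.lab = 18  [len(e.idx) + 16]
28. n0.ok = 9  [C.lab * -1 + 27]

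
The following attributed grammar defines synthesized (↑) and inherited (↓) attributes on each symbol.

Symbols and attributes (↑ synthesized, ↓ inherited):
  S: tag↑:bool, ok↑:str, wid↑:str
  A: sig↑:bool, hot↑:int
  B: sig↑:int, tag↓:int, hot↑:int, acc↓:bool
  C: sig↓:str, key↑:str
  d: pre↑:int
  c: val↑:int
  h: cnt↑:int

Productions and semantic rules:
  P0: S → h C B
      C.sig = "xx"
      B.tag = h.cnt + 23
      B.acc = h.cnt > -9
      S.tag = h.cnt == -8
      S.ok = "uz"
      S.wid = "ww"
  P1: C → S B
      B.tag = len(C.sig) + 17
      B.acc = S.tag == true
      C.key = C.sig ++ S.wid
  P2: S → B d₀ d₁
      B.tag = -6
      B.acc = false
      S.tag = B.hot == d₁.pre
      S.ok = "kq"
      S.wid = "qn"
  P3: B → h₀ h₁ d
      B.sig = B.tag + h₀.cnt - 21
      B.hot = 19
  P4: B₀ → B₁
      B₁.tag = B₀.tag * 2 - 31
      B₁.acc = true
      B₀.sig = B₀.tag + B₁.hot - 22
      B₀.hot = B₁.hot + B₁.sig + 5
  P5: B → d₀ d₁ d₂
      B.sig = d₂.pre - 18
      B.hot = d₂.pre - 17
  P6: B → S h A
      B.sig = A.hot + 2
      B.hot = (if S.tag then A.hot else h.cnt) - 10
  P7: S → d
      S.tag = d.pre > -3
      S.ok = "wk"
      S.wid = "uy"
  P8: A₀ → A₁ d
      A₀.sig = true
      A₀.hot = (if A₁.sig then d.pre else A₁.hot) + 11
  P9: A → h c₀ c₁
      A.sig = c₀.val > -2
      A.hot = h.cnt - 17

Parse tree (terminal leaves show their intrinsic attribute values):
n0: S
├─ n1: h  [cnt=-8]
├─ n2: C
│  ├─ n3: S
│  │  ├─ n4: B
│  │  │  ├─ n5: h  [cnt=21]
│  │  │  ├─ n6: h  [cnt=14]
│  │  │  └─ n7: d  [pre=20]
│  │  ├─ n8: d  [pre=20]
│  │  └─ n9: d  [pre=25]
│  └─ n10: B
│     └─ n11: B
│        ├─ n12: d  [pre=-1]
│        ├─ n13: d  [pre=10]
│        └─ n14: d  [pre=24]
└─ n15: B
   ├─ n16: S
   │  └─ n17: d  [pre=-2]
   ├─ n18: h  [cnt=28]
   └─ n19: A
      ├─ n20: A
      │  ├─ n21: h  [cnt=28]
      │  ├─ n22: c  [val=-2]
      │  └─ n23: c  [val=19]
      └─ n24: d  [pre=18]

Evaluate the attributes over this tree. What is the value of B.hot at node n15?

1. n1.cnt = -8  [terminal]
2. n2.sig = "xx"  ["xx"]
3. n4.tag = -6  [-6]
4. n4.acc = false  [false]
5. n5.cnt = 21  [terminal]
6. n6.cnt = 14  [terminal]
7. n7.pre = 20  [terminal]
8. n4.sig = -6  [B.tag + h₀.cnt - 21]
9. n4.hot = 19  [19]
10. n8.pre = 20  [terminal]
11. n9.pre = 25  [terminal]
12. n3.tag = false  [B.hot == d₁.pre]
13. n3.ok = "kq"  ["kq"]
14. n3.wid = "qn"  ["qn"]
15. n10.tag = 19  [len(C.sig) + 17]
16. n10.acc = false  [S.tag == true]
17. n11.tag = 7  [B₀.tag * 2 - 31]
18. n11.acc = true  [true]
19. n12.pre = -1  [terminal]
20. n13.pre = 10  [terminal]
21. n14.pre = 24  [terminal]
22. n11.sig = 6  [d₂.pre - 18]
23. n11.hot = 7  [d₂.pre - 17]
24. n10.sig = 4  [B₀.tag + B₁.hot - 22]
25. n10.hot = 18  [B₁.hot + B₁.sig + 5]
26. n2.key = "xxqn"  [C.sig ++ S.wid]
27. n15.tag = 15  [h.cnt + 23]
28. n15.acc = true  [h.cnt > -9]
29. n17.pre = -2  [terminal]
30. n16.tag = true  [d.pre > -3]
31. n16.ok = "wk"  ["wk"]
32. n16.wid = "uy"  ["uy"]
33. n18.cnt = 28  [terminal]
34. n21.cnt = 28  [terminal]
35. n22.val = -2  [terminal]
36. n23.val = 19  [terminal]
37. n20.sig = false  [c₀.val > -2]
38. n20.hot = 11  [h.cnt - 17]
39. n24.pre = 18  [terminal]
40. n19.sig = true  [true]
41. n19.hot = 22  [(if A₁.sig then d.pre else A₁.hot) + 11]
42. n15.sig = 24  [A.hot + 2]
43. n15.hot = 12  [(if S.tag then A.hot else h.cnt) - 10]
44. n0.tag = true  [h.cnt == -8]
45. n0.ok = "uz"  ["uz"]
46. n0.wid = "ww"  ["ww"]

12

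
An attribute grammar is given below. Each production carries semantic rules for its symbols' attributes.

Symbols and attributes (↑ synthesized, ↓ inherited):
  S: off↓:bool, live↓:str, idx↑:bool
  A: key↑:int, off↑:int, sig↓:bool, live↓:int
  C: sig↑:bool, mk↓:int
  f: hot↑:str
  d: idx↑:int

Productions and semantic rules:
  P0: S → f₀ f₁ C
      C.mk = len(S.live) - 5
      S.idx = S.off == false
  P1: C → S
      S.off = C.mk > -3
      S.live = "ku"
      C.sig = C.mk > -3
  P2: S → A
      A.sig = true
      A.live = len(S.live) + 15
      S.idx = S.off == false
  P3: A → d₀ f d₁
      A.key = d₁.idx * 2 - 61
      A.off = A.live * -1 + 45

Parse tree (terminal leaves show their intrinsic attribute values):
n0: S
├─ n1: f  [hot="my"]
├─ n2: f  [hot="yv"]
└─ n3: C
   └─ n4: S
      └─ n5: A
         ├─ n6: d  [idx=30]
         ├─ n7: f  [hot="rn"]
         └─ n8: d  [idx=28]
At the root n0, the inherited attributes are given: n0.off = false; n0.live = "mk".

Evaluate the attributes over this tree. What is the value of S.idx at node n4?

1. n0.off = false  [given at root]
2. n0.live = "mk"  [given at root]
3. n1.hot = "my"  [terminal]
4. n2.hot = "yv"  [terminal]
5. n3.mk = -3  [len(S.live) - 5]
6. n4.off = false  [C.mk > -3]
7. n4.live = "ku"  ["ku"]
8. n5.sig = true  [true]
9. n5.live = 17  [len(S.live) + 15]
10. n6.idx = 30  [terminal]
11. n7.hot = "rn"  [terminal]
12. n8.idx = 28  [terminal]
13. n5.key = -5  [d₁.idx * 2 - 61]
14. n5.off = 28  [A.live * -1 + 45]
15. n4.idx = true  [S.off == false]
16. n3.sig = false  [C.mk > -3]
17. n0.idx = true  [S.off == false]

true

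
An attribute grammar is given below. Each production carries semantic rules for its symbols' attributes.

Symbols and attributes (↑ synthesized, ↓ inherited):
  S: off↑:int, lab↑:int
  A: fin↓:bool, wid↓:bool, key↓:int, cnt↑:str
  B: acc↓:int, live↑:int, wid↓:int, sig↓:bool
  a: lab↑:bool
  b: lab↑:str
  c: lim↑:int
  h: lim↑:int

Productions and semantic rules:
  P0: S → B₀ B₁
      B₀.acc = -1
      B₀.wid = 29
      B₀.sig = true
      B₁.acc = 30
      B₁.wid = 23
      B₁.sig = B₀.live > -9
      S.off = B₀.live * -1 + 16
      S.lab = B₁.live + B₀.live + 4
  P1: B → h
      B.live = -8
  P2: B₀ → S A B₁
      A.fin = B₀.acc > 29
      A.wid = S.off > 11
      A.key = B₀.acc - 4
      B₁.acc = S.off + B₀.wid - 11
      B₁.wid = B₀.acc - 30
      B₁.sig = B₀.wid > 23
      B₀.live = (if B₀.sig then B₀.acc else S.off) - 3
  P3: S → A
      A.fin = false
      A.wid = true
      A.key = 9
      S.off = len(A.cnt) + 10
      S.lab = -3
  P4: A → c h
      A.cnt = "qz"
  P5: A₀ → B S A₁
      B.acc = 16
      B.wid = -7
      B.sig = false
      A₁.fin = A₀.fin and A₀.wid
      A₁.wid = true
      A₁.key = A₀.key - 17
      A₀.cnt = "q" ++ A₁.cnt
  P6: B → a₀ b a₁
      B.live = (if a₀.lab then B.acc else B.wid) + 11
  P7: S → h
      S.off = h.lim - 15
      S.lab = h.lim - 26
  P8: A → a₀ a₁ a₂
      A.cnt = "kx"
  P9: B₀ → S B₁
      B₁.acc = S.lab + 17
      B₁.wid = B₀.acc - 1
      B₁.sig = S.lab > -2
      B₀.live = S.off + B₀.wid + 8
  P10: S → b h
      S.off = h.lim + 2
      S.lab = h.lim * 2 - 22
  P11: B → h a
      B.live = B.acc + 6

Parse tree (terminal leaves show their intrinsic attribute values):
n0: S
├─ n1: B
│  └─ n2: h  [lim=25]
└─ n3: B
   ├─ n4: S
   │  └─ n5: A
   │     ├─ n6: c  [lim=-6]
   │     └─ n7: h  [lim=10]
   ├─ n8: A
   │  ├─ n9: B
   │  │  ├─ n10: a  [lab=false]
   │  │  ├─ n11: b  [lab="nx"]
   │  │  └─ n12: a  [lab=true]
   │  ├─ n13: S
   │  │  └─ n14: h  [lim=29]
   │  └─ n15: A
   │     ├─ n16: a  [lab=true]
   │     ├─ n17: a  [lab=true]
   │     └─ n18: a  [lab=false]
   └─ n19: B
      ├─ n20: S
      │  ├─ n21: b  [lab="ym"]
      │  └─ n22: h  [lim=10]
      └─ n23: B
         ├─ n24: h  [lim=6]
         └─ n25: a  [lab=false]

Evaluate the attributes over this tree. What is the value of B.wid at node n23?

23

1. n1.acc = -1  [-1]
2. n1.wid = 29  [29]
3. n1.sig = true  [true]
4. n2.lim = 25  [terminal]
5. n1.live = -8  [-8]
6. n3.acc = 30  [30]
7. n3.wid = 23  [23]
8. n3.sig = true  [B₀.live > -9]
9. n5.fin = false  [false]
10. n5.wid = true  [true]
11. n5.key = 9  [9]
12. n6.lim = -6  [terminal]
13. n7.lim = 10  [terminal]
14. n5.cnt = "qz"  ["qz"]
15. n4.off = 12  [len(A.cnt) + 10]
16. n4.lab = -3  [-3]
17. n8.fin = true  [B₀.acc > 29]
18. n8.wid = true  [S.off > 11]
19. n8.key = 26  [B₀.acc - 4]
20. n9.acc = 16  [16]
21. n9.wid = -7  [-7]
22. n9.sig = false  [false]
23. n10.lab = false  [terminal]
24. n11.lab = "nx"  [terminal]
25. n12.lab = true  [terminal]
26. n9.live = 4  [(if a₀.lab then B.acc else B.wid) + 11]
27. n14.lim = 29  [terminal]
28. n13.off = 14  [h.lim - 15]
29. n13.lab = 3  [h.lim - 26]
30. n15.fin = true  [A₀.fin and A₀.wid]
31. n15.wid = true  [true]
32. n15.key = 9  [A₀.key - 17]
33. n16.lab = true  [terminal]
34. n17.lab = true  [terminal]
35. n18.lab = false  [terminal]
36. n15.cnt = "kx"  ["kx"]
37. n8.cnt = "qkx"  ["q" ++ A₁.cnt]
38. n19.acc = 24  [S.off + B₀.wid - 11]
39. n19.wid = 0  [B₀.acc - 30]
40. n19.sig = false  [B₀.wid > 23]
41. n21.lab = "ym"  [terminal]
42. n22.lim = 10  [terminal]
43. n20.off = 12  [h.lim + 2]
44. n20.lab = -2  [h.lim * 2 - 22]
45. n23.acc = 15  [S.lab + 17]
46. n23.wid = 23  [B₀.acc - 1]
47. n23.sig = false  [S.lab > -2]
48. n24.lim = 6  [terminal]
49. n25.lab = false  [terminal]
50. n23.live = 21  [B.acc + 6]
51. n19.live = 20  [S.off + B₀.wid + 8]
52. n3.live = 27  [(if B₀.sig then B₀.acc else S.off) - 3]
53. n0.off = 24  [B₀.live * -1 + 16]
54. n0.lab = 23  [B₁.live + B₀.live + 4]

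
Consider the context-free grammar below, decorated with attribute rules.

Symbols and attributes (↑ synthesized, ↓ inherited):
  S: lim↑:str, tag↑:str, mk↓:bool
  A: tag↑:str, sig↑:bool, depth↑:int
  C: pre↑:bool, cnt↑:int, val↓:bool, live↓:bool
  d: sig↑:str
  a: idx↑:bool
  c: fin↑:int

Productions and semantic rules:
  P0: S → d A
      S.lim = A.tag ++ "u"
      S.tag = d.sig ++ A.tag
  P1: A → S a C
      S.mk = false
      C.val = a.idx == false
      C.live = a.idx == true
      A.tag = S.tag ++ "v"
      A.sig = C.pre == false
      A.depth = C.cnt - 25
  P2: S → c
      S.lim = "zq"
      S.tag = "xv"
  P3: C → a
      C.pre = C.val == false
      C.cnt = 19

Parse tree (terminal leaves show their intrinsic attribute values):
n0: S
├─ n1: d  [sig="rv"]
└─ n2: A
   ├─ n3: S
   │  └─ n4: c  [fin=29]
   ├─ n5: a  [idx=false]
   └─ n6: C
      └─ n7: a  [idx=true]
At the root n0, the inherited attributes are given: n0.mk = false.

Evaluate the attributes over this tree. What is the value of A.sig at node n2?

1. n0.mk = false  [given at root]
2. n1.sig = "rv"  [terminal]
3. n3.mk = false  [false]
4. n4.fin = 29  [terminal]
5. n3.lim = "zq"  ["zq"]
6. n3.tag = "xv"  ["xv"]
7. n5.idx = false  [terminal]
8. n6.val = true  [a.idx == false]
9. n6.live = false  [a.idx == true]
10. n7.idx = true  [terminal]
11. n6.pre = false  [C.val == false]
12. n6.cnt = 19  [19]
13. n2.tag = "xvv"  [S.tag ++ "v"]
14. n2.sig = true  [C.pre == false]
15. n2.depth = -6  [C.cnt - 25]
16. n0.lim = "xvvu"  [A.tag ++ "u"]
17. n0.tag = "rvxvv"  [d.sig ++ A.tag]

true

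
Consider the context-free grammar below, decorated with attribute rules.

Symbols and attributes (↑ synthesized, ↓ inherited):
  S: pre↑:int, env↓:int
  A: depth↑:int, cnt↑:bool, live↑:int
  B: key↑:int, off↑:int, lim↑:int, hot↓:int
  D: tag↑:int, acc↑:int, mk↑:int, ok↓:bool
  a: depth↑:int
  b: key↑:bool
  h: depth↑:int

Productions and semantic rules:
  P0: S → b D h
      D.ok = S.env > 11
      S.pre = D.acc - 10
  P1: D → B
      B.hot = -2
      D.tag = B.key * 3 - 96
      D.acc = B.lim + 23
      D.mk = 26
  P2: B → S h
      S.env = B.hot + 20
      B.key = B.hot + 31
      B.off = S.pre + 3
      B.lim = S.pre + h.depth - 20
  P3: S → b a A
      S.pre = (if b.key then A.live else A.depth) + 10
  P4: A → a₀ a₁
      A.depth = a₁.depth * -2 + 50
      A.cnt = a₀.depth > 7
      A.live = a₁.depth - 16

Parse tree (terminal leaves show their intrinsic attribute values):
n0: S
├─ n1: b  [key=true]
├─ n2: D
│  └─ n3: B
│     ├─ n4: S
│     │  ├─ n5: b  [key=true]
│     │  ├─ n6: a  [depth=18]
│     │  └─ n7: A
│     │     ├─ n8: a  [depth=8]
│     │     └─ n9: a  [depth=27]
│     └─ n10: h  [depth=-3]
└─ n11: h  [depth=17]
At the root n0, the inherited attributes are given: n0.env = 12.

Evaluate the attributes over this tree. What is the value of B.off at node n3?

24

1. n0.env = 12  [given at root]
2. n1.key = true  [terminal]
3. n2.ok = true  [S.env > 11]
4. n3.hot = -2  [-2]
5. n4.env = 18  [B.hot + 20]
6. n5.key = true  [terminal]
7. n6.depth = 18  [terminal]
8. n8.depth = 8  [terminal]
9. n9.depth = 27  [terminal]
10. n7.depth = -4  [a₁.depth * -2 + 50]
11. n7.cnt = true  [a₀.depth > 7]
12. n7.live = 11  [a₁.depth - 16]
13. n4.pre = 21  [(if b.key then A.live else A.depth) + 10]
14. n10.depth = -3  [terminal]
15. n3.key = 29  [B.hot + 31]
16. n3.off = 24  [S.pre + 3]
17. n3.lim = -2  [S.pre + h.depth - 20]
18. n2.tag = -9  [B.key * 3 - 96]
19. n2.acc = 21  [B.lim + 23]
20. n2.mk = 26  [26]
21. n11.depth = 17  [terminal]
22. n0.pre = 11  [D.acc - 10]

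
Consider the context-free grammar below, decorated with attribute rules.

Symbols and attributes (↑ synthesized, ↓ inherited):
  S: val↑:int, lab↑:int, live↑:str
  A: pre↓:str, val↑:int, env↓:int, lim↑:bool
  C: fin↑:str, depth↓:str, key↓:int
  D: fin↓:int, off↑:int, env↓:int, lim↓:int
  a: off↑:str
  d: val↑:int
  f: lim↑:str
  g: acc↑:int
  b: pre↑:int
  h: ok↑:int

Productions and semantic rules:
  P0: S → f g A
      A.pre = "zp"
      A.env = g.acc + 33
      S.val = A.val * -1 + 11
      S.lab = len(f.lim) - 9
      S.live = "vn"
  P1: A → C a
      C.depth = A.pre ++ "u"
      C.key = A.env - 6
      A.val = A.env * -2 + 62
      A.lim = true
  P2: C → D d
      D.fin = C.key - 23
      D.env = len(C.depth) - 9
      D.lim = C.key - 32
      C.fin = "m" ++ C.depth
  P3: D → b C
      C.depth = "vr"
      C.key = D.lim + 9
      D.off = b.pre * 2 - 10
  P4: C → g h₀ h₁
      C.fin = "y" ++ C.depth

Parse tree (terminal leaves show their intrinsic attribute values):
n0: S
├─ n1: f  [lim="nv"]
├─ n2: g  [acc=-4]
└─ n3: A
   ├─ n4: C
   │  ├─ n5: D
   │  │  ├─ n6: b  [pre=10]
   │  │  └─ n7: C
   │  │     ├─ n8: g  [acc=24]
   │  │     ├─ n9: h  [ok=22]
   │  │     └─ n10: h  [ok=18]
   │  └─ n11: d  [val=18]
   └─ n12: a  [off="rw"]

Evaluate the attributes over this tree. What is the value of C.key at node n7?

1. n1.lim = "nv"  [terminal]
2. n2.acc = -4  [terminal]
3. n3.pre = "zp"  ["zp"]
4. n3.env = 29  [g.acc + 33]
5. n4.depth = "zpu"  [A.pre ++ "u"]
6. n4.key = 23  [A.env - 6]
7. n5.fin = 0  [C.key - 23]
8. n5.env = -6  [len(C.depth) - 9]
9. n5.lim = -9  [C.key - 32]
10. n6.pre = 10  [terminal]
11. n7.depth = "vr"  ["vr"]
12. n7.key = 0  [D.lim + 9]
13. n8.acc = 24  [terminal]
14. n9.ok = 22  [terminal]
15. n10.ok = 18  [terminal]
16. n7.fin = "yvr"  ["y" ++ C.depth]
17. n5.off = 10  [b.pre * 2 - 10]
18. n11.val = 18  [terminal]
19. n4.fin = "mzpu"  ["m" ++ C.depth]
20. n12.off = "rw"  [terminal]
21. n3.val = 4  [A.env * -2 + 62]
22. n3.lim = true  [true]
23. n0.val = 7  [A.val * -1 + 11]
24. n0.lab = -7  [len(f.lim) - 9]
25. n0.live = "vn"  ["vn"]

0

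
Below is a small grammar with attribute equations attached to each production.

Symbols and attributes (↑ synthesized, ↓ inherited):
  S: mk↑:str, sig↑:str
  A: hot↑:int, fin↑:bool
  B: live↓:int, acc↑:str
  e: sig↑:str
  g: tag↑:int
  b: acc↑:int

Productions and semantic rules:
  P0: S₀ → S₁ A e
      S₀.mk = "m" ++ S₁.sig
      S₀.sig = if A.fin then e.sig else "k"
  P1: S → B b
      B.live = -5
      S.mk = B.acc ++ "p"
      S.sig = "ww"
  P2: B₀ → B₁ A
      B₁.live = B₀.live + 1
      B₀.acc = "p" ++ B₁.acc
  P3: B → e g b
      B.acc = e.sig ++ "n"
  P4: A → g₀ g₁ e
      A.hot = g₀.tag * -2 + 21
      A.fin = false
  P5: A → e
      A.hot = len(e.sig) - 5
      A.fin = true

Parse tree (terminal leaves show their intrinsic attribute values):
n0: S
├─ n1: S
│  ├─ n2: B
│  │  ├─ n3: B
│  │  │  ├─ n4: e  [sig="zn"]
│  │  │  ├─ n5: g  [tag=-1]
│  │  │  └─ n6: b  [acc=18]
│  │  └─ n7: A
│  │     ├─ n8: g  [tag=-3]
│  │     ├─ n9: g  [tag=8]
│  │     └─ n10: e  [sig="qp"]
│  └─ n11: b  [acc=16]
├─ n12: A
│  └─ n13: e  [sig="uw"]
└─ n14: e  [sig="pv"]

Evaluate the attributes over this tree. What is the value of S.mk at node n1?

1. n2.live = -5  [-5]
2. n3.live = -4  [B₀.live + 1]
3. n4.sig = "zn"  [terminal]
4. n5.tag = -1  [terminal]
5. n6.acc = 18  [terminal]
6. n3.acc = "znn"  [e.sig ++ "n"]
7. n8.tag = -3  [terminal]
8. n9.tag = 8  [terminal]
9. n10.sig = "qp"  [terminal]
10. n7.hot = 27  [g₀.tag * -2 + 21]
11. n7.fin = false  [false]
12. n2.acc = "pznn"  ["p" ++ B₁.acc]
13. n11.acc = 16  [terminal]
14. n1.mk = "pznnp"  [B.acc ++ "p"]
15. n1.sig = "ww"  ["ww"]
16. n13.sig = "uw"  [terminal]
17. n12.hot = -3  [len(e.sig) - 5]
18. n12.fin = true  [true]
19. n14.sig = "pv"  [terminal]
20. n0.mk = "mww"  ["m" ++ S₁.sig]
21. n0.sig = "pv"  [if A.fin then e.sig else "k"]

"pznnp"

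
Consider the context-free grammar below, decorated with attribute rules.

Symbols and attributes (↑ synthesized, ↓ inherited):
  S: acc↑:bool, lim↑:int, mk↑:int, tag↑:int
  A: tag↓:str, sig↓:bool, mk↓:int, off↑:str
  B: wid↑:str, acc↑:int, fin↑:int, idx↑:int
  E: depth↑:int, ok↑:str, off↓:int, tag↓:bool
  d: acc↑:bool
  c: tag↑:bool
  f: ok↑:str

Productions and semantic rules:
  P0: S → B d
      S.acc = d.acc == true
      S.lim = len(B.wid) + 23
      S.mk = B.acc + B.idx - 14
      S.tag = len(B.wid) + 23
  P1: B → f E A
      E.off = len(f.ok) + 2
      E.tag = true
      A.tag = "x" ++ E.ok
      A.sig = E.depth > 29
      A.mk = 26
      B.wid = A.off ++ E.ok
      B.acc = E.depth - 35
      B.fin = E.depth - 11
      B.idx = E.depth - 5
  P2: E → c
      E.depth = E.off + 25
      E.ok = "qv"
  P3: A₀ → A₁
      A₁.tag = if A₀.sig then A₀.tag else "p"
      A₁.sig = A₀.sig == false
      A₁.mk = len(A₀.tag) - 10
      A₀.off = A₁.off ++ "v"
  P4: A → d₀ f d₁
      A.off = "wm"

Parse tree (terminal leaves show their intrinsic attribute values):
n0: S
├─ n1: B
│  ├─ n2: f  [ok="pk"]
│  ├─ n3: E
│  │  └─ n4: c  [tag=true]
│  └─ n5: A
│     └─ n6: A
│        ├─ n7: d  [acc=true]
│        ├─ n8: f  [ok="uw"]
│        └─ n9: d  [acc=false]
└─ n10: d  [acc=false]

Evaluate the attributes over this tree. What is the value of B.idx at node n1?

1. n2.ok = "pk"  [terminal]
2. n3.off = 4  [len(f.ok) + 2]
3. n3.tag = true  [true]
4. n4.tag = true  [terminal]
5. n3.depth = 29  [E.off + 25]
6. n3.ok = "qv"  ["qv"]
7. n5.tag = "xqv"  ["x" ++ E.ok]
8. n5.sig = false  [E.depth > 29]
9. n5.mk = 26  [26]
10. n6.tag = "p"  [if A₀.sig then A₀.tag else "p"]
11. n6.sig = true  [A₀.sig == false]
12. n6.mk = -7  [len(A₀.tag) - 10]
13. n7.acc = true  [terminal]
14. n8.ok = "uw"  [terminal]
15. n9.acc = false  [terminal]
16. n6.off = "wm"  ["wm"]
17. n5.off = "wmv"  [A₁.off ++ "v"]
18. n1.wid = "wmvqv"  [A.off ++ E.ok]
19. n1.acc = -6  [E.depth - 35]
20. n1.fin = 18  [E.depth - 11]
21. n1.idx = 24  [E.depth - 5]
22. n10.acc = false  [terminal]
23. n0.acc = false  [d.acc == true]
24. n0.lim = 28  [len(B.wid) + 23]
25. n0.mk = 4  [B.acc + B.idx - 14]
26. n0.tag = 28  [len(B.wid) + 23]

24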